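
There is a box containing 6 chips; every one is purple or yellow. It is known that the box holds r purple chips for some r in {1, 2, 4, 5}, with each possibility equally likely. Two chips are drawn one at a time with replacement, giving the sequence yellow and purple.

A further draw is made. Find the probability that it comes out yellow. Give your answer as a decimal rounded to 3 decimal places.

For each hypothesis, P(data | H) works out to: P(data | r = 1) = (5/6)(1/6) = 5/36; P(data | r = 2) = (4/6)(2/6) = 2/9; P(data | r = 4) = (2/6)(4/6) = 2/9; P(data | r = 5) = (1/6)(5/6) = 5/36.
Weighting by the prior gives 1/4 · 5/36 = 5/144, 1/4 · 2/9 = 1/18, 1/4 · 2/9 = 1/18, 1/4 · 5/36 = 5/144; these sum to 13/72.
Dividing through by the total gives posterior P(r = 1 | data) = 5/26, P(r = 2 | data) = 4/13, P(r = 4 | data) = 4/13, P(r = 5 | data) = 5/26.
So P(yellow next | data) = Σ P(yellow next | H) P(H | data) = (5/6)(5/26) + (2/3)(4/13) + (1/3)(4/13) + (1/6)(5/26) = 1/2.

0.500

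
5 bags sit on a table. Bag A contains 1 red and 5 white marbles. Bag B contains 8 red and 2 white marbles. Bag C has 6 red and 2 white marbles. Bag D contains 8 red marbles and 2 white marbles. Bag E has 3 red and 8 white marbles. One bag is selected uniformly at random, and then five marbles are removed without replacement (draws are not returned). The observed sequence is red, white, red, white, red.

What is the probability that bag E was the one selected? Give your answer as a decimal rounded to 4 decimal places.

Under each hypothesis, the probability of the observed sequence is: P(data | bag A) = (1/6)(5/5)(0/4) = 0; P(data | bag B) = (8/10)(2/9)(7/8)(1/7)(6/6) = 0.022222; P(data | bag C) = (6/8)(2/7)(5/6)(1/5)(4/4) = 0.035714; P(data | bag D) = (8/10)(2/9)(7/8)(1/7)(6/6) = 0.022222; P(data | bag E) = (3/11)(8/10)(2/9)(7/8)(1/7) = 0.0060606.
The prior-weighted likelihoods are 1/5 · 0 = 0, 1/5 · 0.022222 = 0.0044444, 1/5 · 0.035714 = 0.0071429, 1/5 · 0.022222 = 0.0044444, 1/5 · 0.0060606 = 0.0012121; these sum to 0.017244.
Hence P(bag E | data) = (0.0012121) / (0.017244) = 0.070293.

0.0703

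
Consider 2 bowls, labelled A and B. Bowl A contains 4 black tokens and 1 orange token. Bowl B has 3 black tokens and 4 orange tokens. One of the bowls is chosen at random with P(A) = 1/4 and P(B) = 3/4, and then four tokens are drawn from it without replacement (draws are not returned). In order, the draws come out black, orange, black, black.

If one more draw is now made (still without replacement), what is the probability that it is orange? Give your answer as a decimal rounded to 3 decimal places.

Compute the likelihood of the observed sequence for each case: P(data | bowl A) = (4/5)(1/4)(3/3)(2/2) = 1/5; P(data | bowl B) = (3/7)(4/6)(2/5)(1/4) = 1/35.
Multiplying each by its prior: 1/4 · 1/5 = 1/20, 3/4 · 1/35 = 3/140; these sum to 1/14.
The posterior is then P(bowl A | data) = 7/10, P(bowl B | data) = 3/10.
So P(orange next | data) = Σ P(orange next | H) P(H | data) = (0)(7/10) + (1)(3/10) = 3/10.

0.300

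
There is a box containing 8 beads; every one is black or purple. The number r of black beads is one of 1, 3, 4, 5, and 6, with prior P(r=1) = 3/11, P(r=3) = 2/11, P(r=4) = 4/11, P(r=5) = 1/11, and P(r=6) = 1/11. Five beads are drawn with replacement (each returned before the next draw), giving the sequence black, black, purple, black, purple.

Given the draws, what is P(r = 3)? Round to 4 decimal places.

0.1781

For each hypothesis, P(data | H) works out to: P(data | r = 1) = (1/8)(1/8)(7/8)(1/8)(7/8) = 0.0014954; P(data | r = 3) = (3/8)(3/8)(5/8)(3/8)(5/8) = 0.020599; P(data | r = 4) = (4/8)(4/8)(4/8)(4/8)(4/8) = 0.03125; P(data | r = 5) = (5/8)(5/8)(3/8)(5/8)(3/8) = 0.034332; P(data | r = 6) = (6/8)(6/8)(2/8)(6/8)(2/8) = 0.026367.
Weighting by the prior gives 3/11 · 0.0014954 = 0.00040783, 2/11 · 0.020599 = 0.0037453, 4/11 · 0.03125 = 0.011364, 1/11 · 0.034332 = 0.0031211, 1/11 · 0.026367 = 0.002397; with total 0.021035.
By Bayes' rule, P(r = 3 | data) = (0.0037453) / (0.021035) = 0.17805.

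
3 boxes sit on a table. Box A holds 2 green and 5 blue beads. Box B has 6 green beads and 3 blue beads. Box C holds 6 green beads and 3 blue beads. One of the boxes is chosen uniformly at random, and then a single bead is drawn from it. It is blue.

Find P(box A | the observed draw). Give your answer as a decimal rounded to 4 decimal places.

Compute the likelihood of this draw for each case: P(data | box A) = (5/7) = 5/7; P(data | box B) = (3/9) = 1/3; P(data | box C) = (3/9) = 1/3.
Multiplying each by its prior: 1/3 · 5/7 = 5/21, 1/3 · 1/3 = 1/9, 1/3 · 1/3 = 1/9; summing to 29/63.
Hence P(box A | data) = (5/21) / (29/63) = 15/29.

0.5172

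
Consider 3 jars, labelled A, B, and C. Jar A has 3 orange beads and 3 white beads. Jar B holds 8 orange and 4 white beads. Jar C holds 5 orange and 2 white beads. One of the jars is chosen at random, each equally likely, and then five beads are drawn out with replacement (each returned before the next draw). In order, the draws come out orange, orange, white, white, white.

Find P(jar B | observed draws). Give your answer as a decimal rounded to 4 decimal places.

0.2761

The likelihood of the observed sequence under each hypothesis: P(data | jar A) = (3/6)(3/6)(3/6)(3/6)(3/6) = 0.03125; P(data | jar B) = (8/12)(8/12)(4/12)(4/12)(4/12) = 0.016461; P(data | jar C) = (5/7)(5/7)(2/7)(2/7)(2/7) = 0.0119.
Multiplying each by its prior: 1/3 · 0.03125 = 0.010417, 1/3 · 0.016461 = 0.005487, 1/3 · 0.0119 = 0.0039666; these sum to 0.01987.
Hence P(jar B | data) = (0.005487) / (0.01987) = 0.27614.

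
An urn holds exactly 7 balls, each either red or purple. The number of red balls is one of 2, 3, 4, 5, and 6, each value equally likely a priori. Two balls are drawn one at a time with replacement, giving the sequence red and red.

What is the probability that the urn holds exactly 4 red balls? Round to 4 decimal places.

0.1778

Under each hypothesis, the probability of the observed sequence is: P(data | r = 2) = (2/7)(2/7) = 4/49; P(data | r = 3) = (3/7)(3/7) = 9/49; P(data | r = 4) = (4/7)(4/7) = 16/49; P(data | r = 5) = (5/7)(5/7) = 25/49; P(data | r = 6) = (6/7)(6/7) = 36/49.
The prior-weighted likelihoods are 1/5 · 4/49 = 4/245, 1/5 · 9/49 = 9/245, 1/5 · 16/49 = 16/245, 1/5 · 25/49 = 5/49, 1/5 · 36/49 = 36/245; summing to 18/49.
Therefore the posterior P(r = 4 | data) = (16/245) / (18/49) = 8/45.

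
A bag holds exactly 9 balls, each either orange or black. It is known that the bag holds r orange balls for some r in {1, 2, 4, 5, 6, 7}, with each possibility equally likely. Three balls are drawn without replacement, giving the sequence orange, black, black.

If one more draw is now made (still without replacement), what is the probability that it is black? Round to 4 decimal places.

Compute the likelihood of the observed sequence for each case: P(data | r = 1) = (1/9)(8/8)(7/7) = 1/9; P(data | r = 2) = (2/9)(7/8)(6/7) = 1/6; P(data | r = 4) = (4/9)(5/8)(4/7) = 10/63; P(data | r = 5) = (5/9)(4/8)(3/7) = 5/42; P(data | r = 6) = (6/9)(3/8)(2/7) = 1/14; P(data | r = 7) = (7/9)(2/8)(1/7) = 1/36.
Multiplying each by its prior: 1/6 · 1/9 = 1/54, 1/6 · 1/6 = 1/36, 1/6 · 10/63 = 5/189, 1/6 · 5/42 = 5/252, 1/6 · 1/14 = 1/84, 1/6 · 1/36 = 1/216; summing to 55/504.
The posterior is then P(r = 1 | data) = 28/165, P(r = 2 | data) = 14/55, P(r = 4 | data) = 8/33, P(r = 5 | data) = 2/11, P(r = 6 | data) = 6/55, P(r = 7 | data) = 7/165.
So P(black next | data) = Σ P(black next | H) P(H | data) = (1)(28/165) + (5/6)(14/55) + (1/2)(8/33) + (1/3)(2/11) + (1/6)(6/55) + (0)(7/165) = 32/55.

0.5818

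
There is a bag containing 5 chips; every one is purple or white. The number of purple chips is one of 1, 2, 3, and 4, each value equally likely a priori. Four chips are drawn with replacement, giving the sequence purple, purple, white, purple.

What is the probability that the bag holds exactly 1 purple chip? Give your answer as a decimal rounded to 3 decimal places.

For each hypothesis, P(data | H) works out to: P(data | r = 1) = (1/5)(1/5)(4/5)(1/5) = 0.0064; P(data | r = 2) = (2/5)(2/5)(3/5)(2/5) = 0.0384; P(data | r = 3) = (3/5)(3/5)(2/5)(3/5) = 0.0864; P(data | r = 4) = (4/5)(4/5)(1/5)(4/5) = 0.1024.
The prior-weighted likelihoods are 1/4 · 0.0064 = 0.0016, 1/4 · 0.0384 = 0.0096, 1/4 · 0.0864 = 0.0216, 1/4 · 0.1024 = 0.0256; these sum to 0.0584.
So P(r = 1 | data) = (0.0016) / (0.0584) = 0.027397.

0.027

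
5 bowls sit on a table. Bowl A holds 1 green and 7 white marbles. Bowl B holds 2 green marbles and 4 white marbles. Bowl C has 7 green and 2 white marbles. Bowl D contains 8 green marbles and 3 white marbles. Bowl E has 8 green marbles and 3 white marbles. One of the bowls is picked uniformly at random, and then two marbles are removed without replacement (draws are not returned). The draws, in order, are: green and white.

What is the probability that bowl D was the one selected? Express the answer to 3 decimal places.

For each hypothesis, P(data | H) works out to: P(data | bowl A) = (1/8)(7/7) = 0.125; P(data | bowl B) = (2/6)(4/5) = 0.26667; P(data | bowl C) = (7/9)(2/8) = 0.19444; P(data | bowl D) = (8/11)(3/10) = 0.21818; P(data | bowl E) = (8/11)(3/10) = 0.21818.
Multiplying each by its prior: 1/5 · 0.125 = 0.025, 1/5 · 0.26667 = 0.053333, 1/5 · 0.19444 = 0.038889, 1/5 · 0.21818 = 0.043636, 1/5 · 0.21818 = 0.043636; with total 0.20449.
Hence P(bowl D | data) = (0.043636) / (0.20449) = 0.21339.

0.213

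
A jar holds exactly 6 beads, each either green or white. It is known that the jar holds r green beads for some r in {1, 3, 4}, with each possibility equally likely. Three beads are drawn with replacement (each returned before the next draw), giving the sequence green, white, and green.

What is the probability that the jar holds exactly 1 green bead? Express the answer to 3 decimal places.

Under each hypothesis, the probability of the observed sequence is: P(data | r = 1) = (1/6)(5/6)(1/6) = 5/216; P(data | r = 3) = (3/6)(3/6)(3/6) = 1/8; P(data | r = 4) = (4/6)(2/6)(4/6) = 4/27.
The prior-weighted likelihoods are 1/3 · 5/216 = 5/648, 1/3 · 1/8 = 1/24, 1/3 · 4/27 = 4/81; these sum to 8/81.
Therefore the posterior P(r = 1 | data) = (5/648) / (8/81) = 5/64.

0.078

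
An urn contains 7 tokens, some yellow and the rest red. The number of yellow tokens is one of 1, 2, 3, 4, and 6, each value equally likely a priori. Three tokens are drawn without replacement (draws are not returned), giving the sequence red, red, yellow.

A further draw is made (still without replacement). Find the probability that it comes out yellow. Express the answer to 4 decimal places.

0.3538

Under each hypothesis, the probability of the observed sequence is: P(data | r = 1) = (6/7)(5/6)(1/5) = 1/7; P(data | r = 2) = (5/7)(4/6)(2/5) = 4/21; P(data | r = 3) = (4/7)(3/6)(3/5) = 6/35; P(data | r = 4) = (3/7)(2/6)(4/5) = 4/35; P(data | r = 6) = (1/7)(0/6) = 0.
The prior-weighted likelihoods are 1/5 · 1/7 = 1/35, 1/5 · 4/21 = 4/105, 1/5 · 6/35 = 6/175, 1/5 · 4/35 = 4/175, 1/5 · 0 = 0; with total 13/105.
Normalising, the posterior is P(r = 1 | data) = 3/13, P(r = 2 | data) = 4/13, P(r = 3 | data) = 18/65, P(r = 4 | data) = 12/65, P(r = 6 | data) = 0.
The predictive probability is P(yellow next | data) = (0)(3/13) + (1/4)(4/13) + (1/2)(18/65) + (3/4)(12/65) = 23/65.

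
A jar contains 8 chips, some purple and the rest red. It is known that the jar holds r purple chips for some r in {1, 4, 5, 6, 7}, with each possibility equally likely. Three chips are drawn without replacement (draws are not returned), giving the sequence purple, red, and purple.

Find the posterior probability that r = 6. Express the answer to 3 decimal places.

For each hypothesis, P(data | H) works out to: P(data | r = 1) = (1/8)(7/7)(0/6) = 0; P(data | r = 4) = (4/8)(4/7)(3/6) = 1/7; P(data | r = 5) = (5/8)(3/7)(4/6) = 5/28; P(data | r = 6) = (6/8)(2/7)(5/6) = 5/28; P(data | r = 7) = (7/8)(1/7)(6/6) = 1/8.
The prior-weighted likelihoods are 1/5 · 0 = 0, 1/5 · 1/7 = 1/35, 1/5 · 5/28 = 1/28, 1/5 · 5/28 = 1/28, 1/5 · 1/8 = 1/40; these sum to 1/8.
Therefore the posterior P(r = 6 | data) = (1/28) / (1/8) = 2/7.

0.286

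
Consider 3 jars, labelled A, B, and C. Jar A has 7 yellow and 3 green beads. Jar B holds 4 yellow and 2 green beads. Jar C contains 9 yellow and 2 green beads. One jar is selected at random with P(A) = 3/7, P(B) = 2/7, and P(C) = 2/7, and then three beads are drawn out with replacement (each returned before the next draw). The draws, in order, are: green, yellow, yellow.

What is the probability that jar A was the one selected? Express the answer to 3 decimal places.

For each hypothesis, P(data | H) works out to: P(data | jar A) = (3/10)(7/10)(7/10) = 0.147; P(data | jar B) = (2/6)(4/6)(4/6) = 0.14815; P(data | jar C) = (2/11)(9/11)(9/11) = 0.12171.
Multiplying each by its prior: 3/7 · 0.147 = 0.063, 2/7 · 0.14815 = 0.042328, 2/7 · 0.12171 = 0.034775; these sum to 0.1401.
By Bayes' rule, P(jar A | data) = (0.063) / (0.1401) = 0.44967.

0.450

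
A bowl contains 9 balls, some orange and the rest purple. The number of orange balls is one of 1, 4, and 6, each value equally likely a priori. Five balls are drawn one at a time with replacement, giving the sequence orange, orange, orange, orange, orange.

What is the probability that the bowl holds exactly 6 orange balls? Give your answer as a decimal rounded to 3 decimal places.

0.884

For each hypothesis, P(data | H) works out to: P(data | r = 1) = (1/9)(1/9)(1/9)(1/9)(1/9) = 1.6935e-05; P(data | r = 4) = (4/9)(4/9)(4/9)(4/9)(4/9) = 0.017342; P(data | r = 6) = (6/9)(6/9)(6/9)(6/9)(6/9) = 0.13169.
The prior-weighted likelihoods are 1/3 · 1.6935e-05 = 5.645e-06, 1/3 · 0.017342 = 0.0057805, 1/3 · 0.13169 = 0.043896; with total 0.049682.
So P(r = 6 | data) = (0.043896) / (0.049682) = 0.88354.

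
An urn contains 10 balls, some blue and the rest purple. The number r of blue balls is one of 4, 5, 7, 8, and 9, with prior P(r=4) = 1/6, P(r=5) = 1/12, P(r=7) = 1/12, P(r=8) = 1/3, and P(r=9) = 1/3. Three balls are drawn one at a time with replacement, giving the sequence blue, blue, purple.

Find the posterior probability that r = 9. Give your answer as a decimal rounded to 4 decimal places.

The likelihood of the observed sequence under each hypothesis: P(data | r = 4) = (4/10)(4/10)(6/10) = 0.096; P(data | r = 5) = (5/10)(5/10)(5/10) = 0.125; P(data | r = 7) = (7/10)(7/10)(3/10) = 0.147; P(data | r = 8) = (8/10)(8/10)(2/10) = 0.128; P(data | r = 9) = (9/10)(9/10)(1/10) = 0.081.
Weighting by the prior gives 1/6 · 0.096 = 0.016, 1/12 · 0.125 = 0.010417, 1/12 · 0.147 = 0.01225, 1/3 · 0.128 = 0.042667, 1/3 · 0.081 = 0.027; with total 0.10833.
By Bayes' rule, P(r = 9 | data) = (0.027) / (0.10833) = 0.24923.

0.2492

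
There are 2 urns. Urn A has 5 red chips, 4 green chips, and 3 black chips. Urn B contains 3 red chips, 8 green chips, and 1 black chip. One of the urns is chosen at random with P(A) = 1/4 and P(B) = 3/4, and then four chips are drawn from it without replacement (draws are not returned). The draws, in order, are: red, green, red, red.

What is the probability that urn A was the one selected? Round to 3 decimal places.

0.625

Compute the likelihood of the observed sequence for each case: P(data | urn A) = (5/12)(4/11)(4/10)(3/9) = 2/99; P(data | urn B) = (3/12)(8/11)(2/10)(1/9) = 2/495.
Multiplying each by its prior: 1/4 · 2/99 = 1/198, 3/4 · 2/495 = 1/330; these sum to 4/495.
Hence P(urn A | data) = (1/198) / (4/495) = 5/8.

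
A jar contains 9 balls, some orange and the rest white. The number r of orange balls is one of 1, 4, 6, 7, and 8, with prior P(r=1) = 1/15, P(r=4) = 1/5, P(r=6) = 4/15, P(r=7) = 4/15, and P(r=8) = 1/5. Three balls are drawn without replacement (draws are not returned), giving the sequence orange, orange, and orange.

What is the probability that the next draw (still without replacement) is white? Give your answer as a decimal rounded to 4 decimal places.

Compute the likelihood of the observed sequence for each case: P(data | r = 1) = (1/9)(0/8) = 0; P(data | r = 4) = (4/9)(3/8)(2/7) = 1/21; P(data | r = 6) = (6/9)(5/8)(4/7) = 5/21; P(data | r = 7) = (7/9)(6/8)(5/7) = 5/12; P(data | r = 8) = (8/9)(7/8)(6/7) = 2/3.
Multiplying each by its prior: 1/15 · 0 = 0, 1/5 · 1/21 = 1/105, 4/15 · 5/21 = 4/63, 4/15 · 5/12 = 1/9, 1/5 · 2/3 = 2/15; summing to 20/63.
The posterior is then P(r = 1 | data) = 0, P(r = 4 | data) = 3/100, P(r = 6 | data) = 1/5, P(r = 7 | data) = 7/20, P(r = 8 | data) = 21/50.
Averaging over the posterior, P(white next | data) = (5/6)(3/100) + (1/2)(1/5) + (1/3)(7/20) + (1/6)(21/50) = 187/600.

0.3117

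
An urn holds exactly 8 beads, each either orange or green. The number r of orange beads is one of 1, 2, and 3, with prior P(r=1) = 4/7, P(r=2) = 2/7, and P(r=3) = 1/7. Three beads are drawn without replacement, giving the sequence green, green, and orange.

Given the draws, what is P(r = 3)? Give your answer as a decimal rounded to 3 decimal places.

0.172

Compute the likelihood of the observed sequence for each case: P(data | r = 1) = (7/8)(6/7)(1/6) = 1/8; P(data | r = 2) = (6/8)(5/7)(2/6) = 5/28; P(data | r = 3) = (5/8)(4/7)(3/6) = 5/28.
Weighting by the prior gives 4/7 · 1/8 = 1/14, 2/7 · 5/28 = 5/98, 1/7 · 5/28 = 5/196; summing to 29/196.
Hence P(r = 3 | data) = (5/196) / (29/196) = 5/29.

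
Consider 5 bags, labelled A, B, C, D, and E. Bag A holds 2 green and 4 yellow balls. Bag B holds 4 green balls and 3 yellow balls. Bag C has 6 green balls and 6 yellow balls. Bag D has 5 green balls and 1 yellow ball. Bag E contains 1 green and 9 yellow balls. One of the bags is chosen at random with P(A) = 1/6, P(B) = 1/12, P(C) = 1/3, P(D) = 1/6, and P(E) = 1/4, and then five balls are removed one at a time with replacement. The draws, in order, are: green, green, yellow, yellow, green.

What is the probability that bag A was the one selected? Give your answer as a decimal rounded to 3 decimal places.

The likelihood of the observed sequence under each hypothesis: P(data | bag A) = (2/6)(2/6)(4/6)(4/6)(2/6) = 0.016461; P(data | bag B) = (4/7)(4/7)(3/7)(3/7)(4/7) = 0.034271; P(data | bag C) = (6/12)(6/12)(6/12)(6/12)(6/12) = 0.03125; P(data | bag D) = (5/6)(5/6)(1/6)(1/6)(5/6) = 0.016075; P(data | bag E) = (1/10)(1/10)(9/10)(9/10)(1/10) = 0.00081.
Weighting by the prior gives 1/6 · 0.016461 = 0.0027435, 1/12 · 0.034271 = 0.002856, 1/3 · 0.03125 = 0.010417, 1/6 · 0.016075 = 0.0026792, 1/4 · 0.00081 = 0.0002025; with total 0.018898.
By Bayes' rule, P(bag A | data) = (0.0027435) / (0.018898) = 0.14517.

0.145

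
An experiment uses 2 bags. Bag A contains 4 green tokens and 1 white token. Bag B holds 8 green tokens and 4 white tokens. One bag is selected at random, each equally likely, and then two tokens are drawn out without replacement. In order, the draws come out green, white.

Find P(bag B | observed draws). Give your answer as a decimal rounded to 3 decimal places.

0.548

Under each hypothesis, the probability of the observed sequence is: P(data | bag A) = (4/5)(1/4) = 1/5; P(data | bag B) = (8/12)(4/11) = 8/33.
Weighting by the prior gives 1/2 · 1/5 = 1/10, 1/2 · 8/33 = 4/33; with total 73/330.
Hence P(bag B | data) = (4/33) / (73/330) = 40/73.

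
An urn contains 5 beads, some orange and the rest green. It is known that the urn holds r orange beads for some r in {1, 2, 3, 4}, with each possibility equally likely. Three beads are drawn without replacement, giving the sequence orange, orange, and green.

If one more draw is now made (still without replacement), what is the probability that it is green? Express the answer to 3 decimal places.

Compute the likelihood of the observed sequence for each case: P(data | r = 1) = (1/5)(0/4) = 0; P(data | r = 2) = (2/5)(1/4)(3/3) = 1/10; P(data | r = 3) = (3/5)(2/4)(2/3) = 1/5; P(data | r = 4) = (4/5)(3/4)(1/3) = 1/5.
Multiplying each by its prior: 1/4 · 0 = 0, 1/4 · 1/10 = 1/40, 1/4 · 1/5 = 1/20, 1/4 · 1/5 = 1/20; with total 1/8.
The posterior is then P(r = 1 | data) = 0, P(r = 2 | data) = 1/5, P(r = 3 | data) = 2/5, P(r = 4 | data) = 2/5.
The predictive probability is P(green next | data) = (1)(1/5) + (1/2)(2/5) + (0)(2/5) = 2/5.

0.400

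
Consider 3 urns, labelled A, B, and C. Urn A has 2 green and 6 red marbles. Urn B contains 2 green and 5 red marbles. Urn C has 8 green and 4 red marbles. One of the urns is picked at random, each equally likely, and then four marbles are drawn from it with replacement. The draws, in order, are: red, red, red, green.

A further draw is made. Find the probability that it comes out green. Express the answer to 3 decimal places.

0.310

For each hypothesis, P(data | H) works out to: P(data | urn A) = (6/8)(6/8)(6/8)(2/8) = 0.10547; P(data | urn B) = (5/7)(5/7)(5/7)(2/7) = 0.10412; P(data | urn C) = (4/12)(4/12)(4/12)(8/12) = 0.024691.
Multiplying each by its prior: 1/3 · 0.10547 = 0.035156, 1/3 · 0.10412 = 0.034708, 1/3 · 0.024691 = 0.0082305; with total 0.078094.
Dividing through by the total gives posterior P(urn A | data) = 0.45018, P(urn B | data) = 0.44443, P(urn C | data) = 0.10539.
The predictive probability is P(green next | data) = (1/4)(0.45018) + (2/7)(0.44443) + (2/3)(0.10539) = 0.30979.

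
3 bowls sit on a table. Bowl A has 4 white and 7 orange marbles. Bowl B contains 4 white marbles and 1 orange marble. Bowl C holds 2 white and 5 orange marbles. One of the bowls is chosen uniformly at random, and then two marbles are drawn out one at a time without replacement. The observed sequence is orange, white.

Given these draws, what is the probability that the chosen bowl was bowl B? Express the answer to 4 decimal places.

0.2888

Under each hypothesis, the probability of the observed sequence is: P(data | bowl A) = (7/11)(4/10) = 14/55; P(data | bowl B) = (1/5)(4/4) = 1/5; P(data | bowl C) = (5/7)(2/6) = 5/21.
Weighting by the prior gives 1/3 · 14/55 = 14/165, 1/3 · 1/5 = 1/15, 1/3 · 5/21 = 5/63; these sum to 160/693.
Therefore the posterior P(bowl B | data) = (1/15) / (160/693) = 231/800.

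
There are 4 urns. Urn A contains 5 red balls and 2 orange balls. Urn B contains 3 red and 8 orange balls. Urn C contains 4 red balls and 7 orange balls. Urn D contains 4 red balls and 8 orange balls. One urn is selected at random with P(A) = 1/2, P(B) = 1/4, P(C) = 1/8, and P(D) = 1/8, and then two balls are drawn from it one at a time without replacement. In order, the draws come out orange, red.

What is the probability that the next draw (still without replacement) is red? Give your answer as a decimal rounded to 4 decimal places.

For each hypothesis, P(data | H) works out to: P(data | urn A) = (2/7)(5/6) = 5/21; P(data | urn B) = (8/11)(3/10) = 12/55; P(data | urn C) = (7/11)(4/10) = 14/55; P(data | urn D) = (8/12)(4/11) = 8/33.
Weighting by the prior gives 1/2 · 5/21 = 5/42, 1/4 · 12/55 = 3/55, 1/8 · 14/55 = 7/220, 1/8 · 8/33 = 1/33; summing to 33/140.
Dividing through by the total gives posterior P(urn A | data) = 0.50505, P(urn B | data) = 0.2314, P(urn C | data) = 0.13499, P(urn D | data) = 0.12856.
The predictive probability is P(red next | data) = (4/5)(0.50505) + (2/9)(0.2314) + (1/3)(0.13499) + (3/10)(0.12856) = 0.53903.

0.5390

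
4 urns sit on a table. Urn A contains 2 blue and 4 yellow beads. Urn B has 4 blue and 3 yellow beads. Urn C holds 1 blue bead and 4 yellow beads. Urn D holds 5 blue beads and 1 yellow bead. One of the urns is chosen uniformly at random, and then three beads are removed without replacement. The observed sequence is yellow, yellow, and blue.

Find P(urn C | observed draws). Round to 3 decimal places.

0.389

For each hypothesis, P(data | H) works out to: P(data | urn A) = (4/6)(3/5)(2/4) = 1/5; P(data | urn B) = (3/7)(2/6)(4/5) = 4/35; P(data | urn C) = (4/5)(3/4)(1/3) = 1/5; P(data | urn D) = (1/6)(0/5) = 0.
Weighting by the prior gives 1/4 · 1/5 = 1/20, 1/4 · 4/35 = 1/35, 1/4 · 1/5 = 1/20, 1/4 · 0 = 0; summing to 9/70.
Therefore the posterior P(urn C | data) = (1/20) / (9/70) = 7/18.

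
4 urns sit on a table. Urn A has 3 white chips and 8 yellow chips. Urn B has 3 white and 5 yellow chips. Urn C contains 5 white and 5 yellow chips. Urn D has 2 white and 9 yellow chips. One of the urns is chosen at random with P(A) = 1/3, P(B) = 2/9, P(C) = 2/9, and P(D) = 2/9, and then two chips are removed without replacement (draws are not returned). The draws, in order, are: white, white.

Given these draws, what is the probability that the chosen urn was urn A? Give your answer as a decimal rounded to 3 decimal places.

Compute the likelihood of the observed sequence for each case: P(data | urn A) = (3/11)(2/10) = 0.054545; P(data | urn B) = (3/8)(2/7) = 0.10714; P(data | urn C) = (5/10)(4/9) = 0.22222; P(data | urn D) = (2/11)(1/10) = 0.018182.
Weighting by the prior gives 1/3 · 0.054545 = 0.018182, 2/9 · 0.10714 = 0.02381, 2/9 · 0.22222 = 0.049383, 2/9 · 0.018182 = 0.0040404; with total 0.095414.
So P(urn A | data) = (0.018182) / (0.095414) = 0.19056.

0.191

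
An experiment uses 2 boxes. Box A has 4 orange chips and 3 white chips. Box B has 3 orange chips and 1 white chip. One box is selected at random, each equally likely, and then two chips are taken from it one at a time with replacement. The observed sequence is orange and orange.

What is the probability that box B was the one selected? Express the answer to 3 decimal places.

0.633

The likelihood of the observed sequence under each hypothesis: P(data | box A) = (4/7)(4/7) = 0.32653; P(data | box B) = (3/4)(3/4) = 0.5625.
Weighting by the prior gives 1/2 · 0.32653 = 0.16327, 1/2 · 0.5625 = 0.28125; with total 0.44452.
Hence P(box B | data) = (0.28125) / (0.44452) = 0.63271.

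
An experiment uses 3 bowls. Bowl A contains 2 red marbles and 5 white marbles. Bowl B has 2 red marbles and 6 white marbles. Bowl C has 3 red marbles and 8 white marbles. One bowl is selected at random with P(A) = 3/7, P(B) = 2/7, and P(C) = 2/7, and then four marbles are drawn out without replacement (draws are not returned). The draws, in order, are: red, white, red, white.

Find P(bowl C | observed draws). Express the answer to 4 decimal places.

0.2836

The likelihood of the observed sequence under each hypothesis: P(data | bowl A) = (2/7)(5/6)(1/5)(4/4) = 0.047619; P(data | bowl B) = (2/8)(6/7)(1/6)(5/5) = 0.035714; P(data | bowl C) = (3/11)(8/10)(2/9)(7/8) = 0.042424.
The prior-weighted likelihoods are 3/7 · 0.047619 = 0.020408, 2/7 · 0.035714 = 0.010204, 2/7 · 0.042424 = 0.012121; summing to 0.042733.
By Bayes' rule, P(bowl C | data) = (0.012121) / (0.042733) = 0.28365.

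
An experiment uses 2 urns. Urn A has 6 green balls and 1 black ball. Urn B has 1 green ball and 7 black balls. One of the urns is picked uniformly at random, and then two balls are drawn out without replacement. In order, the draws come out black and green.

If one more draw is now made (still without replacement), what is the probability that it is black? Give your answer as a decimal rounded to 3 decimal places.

For each hypothesis, P(data | H) works out to: P(data | urn A) = (1/7)(6/6) = 1/7; P(data | urn B) = (7/8)(1/7) = 1/8.
The prior-weighted likelihoods are 1/2 · 1/7 = 1/14, 1/2 · 1/8 = 1/16; summing to 15/112.
Dividing through by the total gives posterior P(urn A | data) = 8/15, P(urn B | data) = 7/15.
The predictive probability is P(black next | data) = (0)(8/15) + (1)(7/15) = 7/15.

0.467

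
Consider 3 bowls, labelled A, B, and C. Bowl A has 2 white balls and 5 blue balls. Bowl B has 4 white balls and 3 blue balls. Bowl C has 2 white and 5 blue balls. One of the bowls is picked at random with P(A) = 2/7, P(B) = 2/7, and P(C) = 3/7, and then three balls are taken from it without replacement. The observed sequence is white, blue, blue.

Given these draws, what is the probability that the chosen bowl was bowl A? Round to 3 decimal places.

The likelihood of the observed sequence under each hypothesis: P(data | bowl A) = (2/7)(5/6)(4/5) = 4/21; P(data | bowl B) = (4/7)(3/6)(2/5) = 4/35; P(data | bowl C) = (2/7)(5/6)(4/5) = 4/21.
Weighting by the prior gives 2/7 · 4/21 = 8/147, 2/7 · 4/35 = 8/245, 3/7 · 4/21 = 4/49; these sum to 124/735.
By Bayes' rule, P(bowl A | data) = (8/147) / (124/735) = 10/31.

0.323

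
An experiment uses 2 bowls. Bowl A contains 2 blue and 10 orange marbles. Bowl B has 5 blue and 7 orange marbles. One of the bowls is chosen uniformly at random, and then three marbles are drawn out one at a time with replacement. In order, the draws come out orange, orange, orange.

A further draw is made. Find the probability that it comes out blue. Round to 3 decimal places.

Compute the likelihood of the observed sequence for each case: P(data | bowl A) = (10/12)(10/12)(10/12) = 0.5787; P(data | bowl B) = (7/12)(7/12)(7/12) = 0.1985.
The prior-weighted likelihoods are 1/2 · 0.5787 = 0.28935, 1/2 · 0.1985 = 0.099248; with total 0.3886.
Dividing through by the total gives posterior P(bowl A | data) = 0.7446, P(bowl B | data) = 0.2554.
Averaging over the posterior, P(blue next | data) = (1/6)(0.7446) + (5/12)(0.2554) = 0.23052.

0.231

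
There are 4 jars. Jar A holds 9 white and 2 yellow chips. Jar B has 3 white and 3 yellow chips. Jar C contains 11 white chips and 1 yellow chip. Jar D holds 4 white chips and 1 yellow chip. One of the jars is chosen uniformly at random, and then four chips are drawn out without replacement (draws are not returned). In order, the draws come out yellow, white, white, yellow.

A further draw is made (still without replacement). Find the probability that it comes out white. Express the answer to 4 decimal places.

0.5769

The likelihood of the observed sequence under each hypothesis: P(data | jar A) = (2/11)(9/10)(8/9)(1/8) = 1/55; P(data | jar B) = (3/6)(3/5)(2/4)(2/3) = 1/10; P(data | jar C) = (1/12)(11/11)(10/10)(0/9) = 0; P(data | jar D) = (1/5)(4/4)(3/3)(0/2) = 0.
The prior-weighted likelihoods are 1/4 · 1/55 = 1/220, 1/4 · 1/10 = 1/40, 1/4 · 0 = 0, 1/4 · 0 = 0; summing to 13/440.
Normalising, the posterior is P(jar A | data) = 2/13, P(jar B | data) = 11/13, P(jar C | data) = 0, P(jar D | data) = 0.
So P(white next | data) = Σ P(white next | H) P(H | data) = (1)(2/13) + (1/2)(11/13) = 15/26.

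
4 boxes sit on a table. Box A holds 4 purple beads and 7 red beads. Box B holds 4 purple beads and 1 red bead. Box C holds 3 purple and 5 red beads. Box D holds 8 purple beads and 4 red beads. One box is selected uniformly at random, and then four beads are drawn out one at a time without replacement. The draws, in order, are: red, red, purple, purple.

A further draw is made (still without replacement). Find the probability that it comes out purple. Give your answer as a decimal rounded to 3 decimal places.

0.409

The likelihood of the observed sequence under each hypothesis: P(data | box A) = (7/11)(6/10)(4/9)(3/8) = 0.063636; P(data | box B) = (1/5)(0/4) = 0; P(data | box C) = (5/8)(4/7)(3/6)(2/5) = 0.071429; P(data | box D) = (4/12)(3/11)(8/10)(7/9) = 0.056566.
The prior-weighted likelihoods are 1/4 · 0.063636 = 0.015909, 1/4 · 0 = 0, 1/4 · 0.071429 = 0.017857, 1/4 · 0.056566 = 0.014141; summing to 0.047908.
Normalising, the posterior is P(box A | data) = 0.33208, P(box B | data) = 0, P(box C | data) = 0.37274, P(box D | data) = 0.29518.
The predictive probability is P(purple next | data) = (2/7)(0.33208) + (1/4)(0.37274) + (3/4)(0.29518) = 0.40945.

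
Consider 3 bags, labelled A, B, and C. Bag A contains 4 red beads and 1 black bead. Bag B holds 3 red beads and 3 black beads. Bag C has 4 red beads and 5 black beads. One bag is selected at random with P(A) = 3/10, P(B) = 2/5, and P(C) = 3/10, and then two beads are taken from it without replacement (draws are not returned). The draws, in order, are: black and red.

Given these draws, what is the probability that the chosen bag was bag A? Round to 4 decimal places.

Under each hypothesis, the probability of the observed sequence is: P(data | bag A) = (1/5)(4/4) = 1/5; P(data | bag B) = (3/6)(3/5) = 3/10; P(data | bag C) = (5/9)(4/8) = 5/18.
The prior-weighted likelihoods are 3/10 · 1/5 = 3/50, 2/5 · 3/10 = 3/25, 3/10 · 5/18 = 1/12; with total 79/300.
By Bayes' rule, P(bag A | data) = (3/50) / (79/300) = 18/79.

0.2278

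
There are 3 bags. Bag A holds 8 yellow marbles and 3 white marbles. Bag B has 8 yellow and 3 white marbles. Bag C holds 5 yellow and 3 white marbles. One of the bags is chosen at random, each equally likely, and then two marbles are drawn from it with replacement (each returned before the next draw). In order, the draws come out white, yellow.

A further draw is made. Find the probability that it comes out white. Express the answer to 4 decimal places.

0.3107

For each hypothesis, P(data | H) works out to: P(data | bag A) = (3/11)(8/11) = 0.19835; P(data | bag B) = (3/11)(8/11) = 0.19835; P(data | bag C) = (3/8)(5/8) = 0.23438.
The prior-weighted likelihoods are 1/3 · 0.19835 = 0.066116, 1/3 · 0.19835 = 0.066116, 1/3 · 0.23438 = 0.078125; with total 0.21036.
Dividing through by the total gives posterior P(bag A | data) = 0.3143, P(bag B | data) = 0.3143, P(bag C | data) = 0.37139.
The predictive probability is P(white next | data) = (3/11)(0.3143) + (3/11)(0.3143) + (3/8)(0.37139) = 0.31071.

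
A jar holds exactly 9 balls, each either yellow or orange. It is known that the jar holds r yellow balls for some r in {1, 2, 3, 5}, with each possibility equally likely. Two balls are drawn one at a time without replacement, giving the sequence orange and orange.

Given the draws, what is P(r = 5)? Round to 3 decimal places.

0.086

For each hypothesis, P(data | H) works out to: P(data | r = 1) = (8/9)(7/8) = 7/9; P(data | r = 2) = (7/9)(6/8) = 7/12; P(data | r = 3) = (6/9)(5/8) = 5/12; P(data | r = 5) = (4/9)(3/8) = 1/6.
The prior-weighted likelihoods are 1/4 · 7/9 = 7/36, 1/4 · 7/12 = 7/48, 1/4 · 5/12 = 5/48, 1/4 · 1/6 = 1/24; these sum to 35/72.
Hence P(r = 5 | data) = (1/24) / (35/72) = 3/35.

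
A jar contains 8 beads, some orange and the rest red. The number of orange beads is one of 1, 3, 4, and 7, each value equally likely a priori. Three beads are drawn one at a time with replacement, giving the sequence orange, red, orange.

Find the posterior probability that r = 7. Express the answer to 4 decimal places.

Under each hypothesis, the probability of the observed sequence is: P(data | r = 1) = (1/8)(7/8)(1/8) = 0.013672; P(data | r = 3) = (3/8)(5/8)(3/8) = 0.087891; P(data | r = 4) = (4/8)(4/8)(4/8) = 0.125; P(data | r = 7) = (7/8)(1/8)(7/8) = 0.095703.
Weighting by the prior gives 1/4 · 0.013672 = 0.003418, 1/4 · 0.087891 = 0.021973, 1/4 · 0.125 = 0.03125, 1/4 · 0.095703 = 0.023926; summing to 0.080566.
So P(r = 7 | data) = (0.023926) / (0.080566) = 0.29697.

0.2970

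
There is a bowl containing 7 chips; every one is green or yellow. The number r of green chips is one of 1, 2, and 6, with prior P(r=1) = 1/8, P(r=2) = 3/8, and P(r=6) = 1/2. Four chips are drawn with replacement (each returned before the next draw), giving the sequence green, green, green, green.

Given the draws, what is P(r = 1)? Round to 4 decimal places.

The likelihood of the observed sequence under each hypothesis: P(data | r = 1) = (1/7)(1/7)(1/7)(1/7) = 0.00041649; P(data | r = 2) = (2/7)(2/7)(2/7)(2/7) = 0.0066639; P(data | r = 6) = (6/7)(6/7)(6/7)(6/7) = 0.53978.
Multiplying each by its prior: 1/8 · 0.00041649 = 5.2062e-05, 3/8 · 0.0066639 = 0.002499, 1/2 · 0.53978 = 0.26989; with total 0.27244.
By Bayes' rule, P(r = 1 | data) = (5.2062e-05) / (0.27244) = 0.00019109.

0.0002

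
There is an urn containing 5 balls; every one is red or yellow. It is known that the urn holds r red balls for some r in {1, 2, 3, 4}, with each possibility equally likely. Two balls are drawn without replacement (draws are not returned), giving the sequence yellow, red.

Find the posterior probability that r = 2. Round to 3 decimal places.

0.300

Under each hypothesis, the probability of the observed sequence is: P(data | r = 1) = (4/5)(1/4) = 1/5; P(data | r = 2) = (3/5)(2/4) = 3/10; P(data | r = 3) = (2/5)(3/4) = 3/10; P(data | r = 4) = (1/5)(4/4) = 1/5.
Weighting by the prior gives 1/4 · 1/5 = 1/20, 1/4 · 3/10 = 3/40, 1/4 · 3/10 = 3/40, 1/4 · 1/5 = 1/20; summing to 1/4.
By Bayes' rule, P(r = 2 | data) = (3/40) / (1/4) = 3/10.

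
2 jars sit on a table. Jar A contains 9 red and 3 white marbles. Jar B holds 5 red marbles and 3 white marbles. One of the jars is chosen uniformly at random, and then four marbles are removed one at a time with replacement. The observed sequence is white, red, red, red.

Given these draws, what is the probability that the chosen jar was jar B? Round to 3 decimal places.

0.465

Compute the likelihood of the observed sequence for each case: P(data | jar A) = (3/12)(9/12)(9/12)(9/12) = 0.10547; P(data | jar B) = (3/8)(5/8)(5/8)(5/8) = 0.091553.
The prior-weighted likelihoods are 1/2 · 0.10547 = 0.052734, 1/2 · 0.091553 = 0.045776; with total 0.098511.
Hence P(jar B | data) = (0.045776) / (0.098511) = 0.46468.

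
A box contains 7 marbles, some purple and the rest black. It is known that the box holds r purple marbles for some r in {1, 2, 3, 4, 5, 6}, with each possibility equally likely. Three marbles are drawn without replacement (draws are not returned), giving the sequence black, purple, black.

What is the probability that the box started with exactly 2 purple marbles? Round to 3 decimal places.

Under each hypothesis, the probability of the observed sequence is: P(data | r = 1) = (6/7)(1/6)(5/5) = 1/7; P(data | r = 2) = (5/7)(2/6)(4/5) = 4/21; P(data | r = 3) = (4/7)(3/6)(3/5) = 6/35; P(data | r = 4) = (3/7)(4/6)(2/5) = 4/35; P(data | r = 5) = (2/7)(5/6)(1/5) = 1/21; P(data | r = 6) = (1/7)(6/6)(0/5) = 0.
Multiplying each by its prior: 1/6 · 1/7 = 1/42, 1/6 · 4/21 = 2/63, 1/6 · 6/35 = 1/35, 1/6 · 4/35 = 2/105, 1/6 · 1/21 = 1/126, 1/6 · 0 = 0; with total 1/9.
So P(r = 2 | data) = (2/63) / (1/9) = 2/7.

0.286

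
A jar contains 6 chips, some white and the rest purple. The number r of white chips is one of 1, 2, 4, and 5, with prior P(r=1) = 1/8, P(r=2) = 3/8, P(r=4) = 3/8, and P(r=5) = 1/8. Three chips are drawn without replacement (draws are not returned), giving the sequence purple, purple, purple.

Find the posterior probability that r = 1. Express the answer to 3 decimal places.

The likelihood of the observed sequence under each hypothesis: P(data | r = 1) = (5/6)(4/5)(3/4) = 1/2; P(data | r = 2) = (4/6)(3/5)(2/4) = 1/5; P(data | r = 4) = (2/6)(1/5)(0/4) = 0; P(data | r = 5) = (1/6)(0/5) = 0.
The prior-weighted likelihoods are 1/8 · 1/2 = 1/16, 3/8 · 1/5 = 3/40, 3/8 · 0 = 0, 1/8 · 0 = 0; summing to 11/80.
Hence P(r = 1 | data) = (1/16) / (11/80) = 5/11.

0.455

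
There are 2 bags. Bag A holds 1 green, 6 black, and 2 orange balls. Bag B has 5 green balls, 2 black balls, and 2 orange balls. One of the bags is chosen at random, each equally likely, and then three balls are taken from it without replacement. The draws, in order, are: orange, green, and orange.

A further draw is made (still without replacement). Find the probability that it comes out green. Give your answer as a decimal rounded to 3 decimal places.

0.556

The likelihood of the observed sequence under each hypothesis: P(data | bag A) = (2/9)(1/8)(1/7) = 1/252; P(data | bag B) = (2/9)(5/8)(1/7) = 5/252.
Weighting by the prior gives 1/2 · 1/252 = 1/504, 1/2 · 5/252 = 5/504; summing to 1/84.
Dividing through by the total gives posterior P(bag A | data) = 1/6, P(bag B | data) = 5/6.
The predictive probability is P(green next | data) = (0)(1/6) + (2/3)(5/6) = 5/9.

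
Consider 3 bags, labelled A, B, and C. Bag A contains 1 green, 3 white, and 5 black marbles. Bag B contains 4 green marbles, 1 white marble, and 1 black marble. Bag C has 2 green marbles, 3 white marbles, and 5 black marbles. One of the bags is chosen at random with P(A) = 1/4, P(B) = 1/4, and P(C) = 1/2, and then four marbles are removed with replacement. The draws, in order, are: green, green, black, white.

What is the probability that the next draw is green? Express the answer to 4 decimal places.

0.4087

The likelihood of the observed sequence under each hypothesis: P(data | bag A) = (1/9)(1/9)(5/9)(3/9) = 0.0022862; P(data | bag B) = (4/6)(4/6)(1/6)(1/6) = 0.012346; P(data | bag C) = (2/10)(2/10)(5/10)(3/10) = 0.006.
Weighting by the prior gives 1/4 · 0.0022862 = 0.00057156, 1/4 · 0.012346 = 0.0030864, 1/2 · 0.006 = 0.003; with total 0.006658.
The posterior is then P(bag A | data) = 0.085846, P(bag B | data) = 0.46357, P(bag C | data) = 0.45059.
Averaging over the posterior, P(green next | data) = (1/9)(0.085846) + (2/3)(0.46357) + (1/5)(0.45059) = 0.4087.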